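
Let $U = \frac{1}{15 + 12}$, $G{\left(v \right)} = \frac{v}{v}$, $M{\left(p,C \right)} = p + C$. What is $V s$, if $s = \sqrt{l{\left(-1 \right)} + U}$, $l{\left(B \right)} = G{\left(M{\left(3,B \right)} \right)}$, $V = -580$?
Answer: $- \frac{1160 \sqrt{21}}{9} \approx -590.64$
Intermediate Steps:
$M{\left(p,C \right)} = C + p$
$G{\left(v \right)} = 1$
$l{\left(B \right)} = 1$
$U = \frac{1}{27} \approx 0.037037$
$s = \frac{2 \sqrt{21}}{9}$ ($s = \sqrt{1 + \frac{1}{27}} = \sqrt{\frac{28}{27}} = \frac{2 \sqrt{21}}{9} \approx 1.0184$)
$V s = - 580 \frac{2 \sqrt{21}}{9} = - \frac{1160 \sqrt{21}}{9}$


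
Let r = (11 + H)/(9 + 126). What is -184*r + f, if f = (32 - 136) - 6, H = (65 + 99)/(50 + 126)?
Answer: -12500/99 ≈ -126.26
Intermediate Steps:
H = 41/44 (H = 164/176 = 164*(1/176) = 41/44 ≈ 0.93182)
f = -110 (f = -104 - 6 = -110)
r = 35/396 (r = (11 + 41/44)/(9 + 126) = (525/44)/135 = (525/44)*(1/135) = 35/396 ≈ 0.088384)
-184*r + f = -184*35/396 - 110 = -1610/99 - 110 = -12500/99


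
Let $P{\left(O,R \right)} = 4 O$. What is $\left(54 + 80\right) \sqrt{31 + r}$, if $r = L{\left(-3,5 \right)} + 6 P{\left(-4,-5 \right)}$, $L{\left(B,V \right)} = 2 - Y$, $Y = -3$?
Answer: $268 i \sqrt{15} \approx 1038.0 i$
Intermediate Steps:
$L{\left(B,V \right)} = 5$ ($L{\left(B,V \right)} = 2 - -3 = 2 + 3 = 5$)
$r = -91$ ($r = 5 + 6 \cdot 4 \left(-4\right) = 5 + 6 \left(-16\right) = 5 - 96 = -91$)
$\left(54 + 80\right) \sqrt{31 + r} = \left(54 + 80\right) \sqrt{31 - 91} = 134 \sqrt{-60} = 134 \cdot 2 i \sqrt{15} = 268 i \sqrt{15}$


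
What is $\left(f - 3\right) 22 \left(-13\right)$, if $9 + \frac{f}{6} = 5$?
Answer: $7722$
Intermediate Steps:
$f = -24$ ($f = -54 + 6 \cdot 5 = -54 + 30 = -24$)
$\left(f - 3\right) 22 \left(-13\right) = \left(-24 - 3\right) 22 \left(-13\right) = \left(-27\right) 22 \left(-13\right) = \left(-594\right) \left(-13\right) = 7722$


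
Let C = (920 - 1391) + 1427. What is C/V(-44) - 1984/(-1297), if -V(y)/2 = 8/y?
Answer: 3411797/1297 ≈ 2630.5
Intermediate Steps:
C = 956 (C = -471 + 1427 = 956)
V(y) = -16/y
C/V(-44) - 1984/(-1297) = 956/((-16/(-44))) - 1984/(-1297) = 956/((-16*(-1/44))) - 1984*(-1/1297) = 956/(4/11) + 1984/1297 = 956*(11/4) + 1984/1297 = 2629 + 1984/1297 = 3411797/1297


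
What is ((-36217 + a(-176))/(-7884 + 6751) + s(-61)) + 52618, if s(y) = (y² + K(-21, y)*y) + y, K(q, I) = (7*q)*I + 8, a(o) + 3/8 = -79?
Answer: -4451919237/9064 ≈ -4.9117e+5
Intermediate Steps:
a(o) = -635/8 (a(o) = -3/8 - 79 = -635/8)
K(q, I) = 8 + 7*I*q (K(q, I) = 7*I*q + 8 = 8 + 7*I*q)
s(y) = y + y² + y*(8 - 147*y) (s(y) = (y² + (8 + 7*y*(-21))*y) + y = (y² + (8 - 147*y)*y) + y = (y² + y*(8 - 147*y)) + y = y + y² + y*(8 - 147*y))
((-36217 + a(-176))/(-7884 + 6751) + s(-61)) + 52618 = ((-36217 - 635/8)/(-7884 + 6751) - 61*(9 - 146*(-61))) + 52618 = (-290371/8/(-1133) - 61*(9 + 8906)) + 52618 = (-290371/8*(-1/1133) - 61*8915) + 52618 = (290371/9064 - 543815) + 52618 = -4928848789/9064 + 52618 = -4451919237/9064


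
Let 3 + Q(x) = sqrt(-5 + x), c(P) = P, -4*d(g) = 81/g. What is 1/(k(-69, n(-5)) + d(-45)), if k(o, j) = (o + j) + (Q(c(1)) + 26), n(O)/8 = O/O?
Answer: -15020/565601 - 800*I/565601 ≈ -0.026556 - 0.0014144*I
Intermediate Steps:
n(O) = 8 (n(O) = 8*(O/O) = 8*1 = 8)
d(g) = -81/(4*g)
Q(x) = -3 + sqrt(-5 + x)
k(o, j) = 23 + j + o + 2*I (k(o, j) = (o + j) + ((-3 + sqrt(-5 + 1)) + 26) = (j + o) + ((-3 + sqrt(-4)) + 26) = (j + o) + ((-3 + 2*I) + 26) = (j + o) + (23 + 2*I) = 23 + j + o + 2*I)
1/(k(-69, n(-5)) + d(-45)) = 1/((23 + 8 - 69 + 2*I) - 81/4/(-45)) = 1/((-38 + 2*I) - 81/4*(-1/45)) = 1/((-38 + 2*I) + 9/20) = 1/(-751/20 + 2*I) = 400*(-751/20 - 2*I)/565601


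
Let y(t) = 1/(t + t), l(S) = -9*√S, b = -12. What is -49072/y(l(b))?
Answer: 1766592*I*√3 ≈ 3.0598e+6*I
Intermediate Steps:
y(t) = 1/(2*t)
-49072/y(l(b)) = -49072*(-36*I*√3) = -(-1766592)*I*√3 = 1766592*I*√3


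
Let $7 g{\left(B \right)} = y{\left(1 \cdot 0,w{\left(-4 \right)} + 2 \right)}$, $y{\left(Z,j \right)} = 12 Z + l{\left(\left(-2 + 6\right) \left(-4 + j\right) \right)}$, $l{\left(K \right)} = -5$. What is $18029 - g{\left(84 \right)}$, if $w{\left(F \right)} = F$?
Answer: $\frac{126208}{7} \approx 18030.0$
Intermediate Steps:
$y{\left(Z,j \right)} = -5 + 12 Z$ ($y{\left(Z,j \right)} = 12 Z - 5 = -5 + 12 Z$)
$g{\left(B \right)} = - \frac{5}{7}$ ($g{\left(B \right)} = \frac{-5 + 12 \cdot 1 \cdot 0}{7} = \frac{-5 + 12 \cdot 0}{7} = \frac{-5 + 0}{7} = \frac{1}{7} \left(-5\right) = - \frac{5}{7}$)
$18029 - g{\left(84 \right)} = 18029 - - \frac{5}{7} = 18029 + \frac{5}{7} = \frac{126208}{7}$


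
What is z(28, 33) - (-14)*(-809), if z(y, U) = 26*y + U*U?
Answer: -9509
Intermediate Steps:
z(y, U) = U² + 26*y (z(y, U) = 26*y + U² = U² + 26*y)
z(28, 33) - (-14)*(-809) = (33² + 26*28) - (-14)*(-809) = (1089 + 728) - 1*11326 = 1817 - 11326 = -9509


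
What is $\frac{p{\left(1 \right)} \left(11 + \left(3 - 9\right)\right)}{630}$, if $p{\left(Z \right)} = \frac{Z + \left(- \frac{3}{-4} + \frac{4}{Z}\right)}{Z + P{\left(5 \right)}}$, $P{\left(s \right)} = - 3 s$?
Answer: $- \frac{23}{7056} \approx -0.0032596$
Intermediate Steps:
$p{\left(Z \right)} = \frac{\frac{3}{4} + Z + \frac{4}{Z}}{-15 + Z}$ ($p{\left(Z \right)} = \frac{Z + \left(- \frac{3}{-4} + \frac{4}{Z}\right)}{Z - 15} = \frac{Z + \left(\left(-3\right) \left(- \frac{1}{4}\right) + \frac{4}{Z}\right)}{Z - 15} = \frac{Z + \left(\frac{3}{4} + \frac{4}{Z}\right)}{-15 + Z} = \frac{\frac{3}{4} + Z + \frac{4}{Z}}{-15 + Z}$)
$\frac{p{\left(1 \right)} \left(11 + \left(3 - 9\right)\right)}{630} = \frac{\frac{4 + 1^{2} + \frac{3}{4} \cdot 1}{1 \left(-15 + 1\right)} \left(11 + \left(3 - 9\right)\right)}{630} = 1 \frac{1}{-14} \left(4 + 1 + \frac{3}{4}\right) \left(11 + \left(3 - 9\right)\right) \frac{1}{630} = 1 \left(- \frac{1}{14}\right) \frac{23}{4} \left(11 - 6\right) \frac{1}{630} = \left(- \frac{23}{56}\right) 5 \cdot \frac{1}{630} = \left(- \frac{115}{56}\right) \frac{1}{630} = - \frac{23}{7056}$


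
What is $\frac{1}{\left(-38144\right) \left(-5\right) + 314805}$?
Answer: $\frac{1}{505525} \approx 1.9781 \cdot 10^{-6}$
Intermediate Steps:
$\frac{1}{\left(-38144\right) \left(-5\right) + 314805} = \frac{1}{190720 + 314805} = \frac{1}{505525}$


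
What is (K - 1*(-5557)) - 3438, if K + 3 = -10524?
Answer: -8408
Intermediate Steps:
K = -10527 (K = -3 - 10524 = -10527)
(K - 1*(-5557)) - 3438 = (-10527 - 1*(-5557)) - 3438 = (-10527 + 5557) - 3438 = -4970 - 3438 = -8408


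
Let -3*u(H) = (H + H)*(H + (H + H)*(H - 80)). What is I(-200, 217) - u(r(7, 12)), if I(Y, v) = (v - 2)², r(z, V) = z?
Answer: 124465/3 ≈ 41488.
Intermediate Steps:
I(Y, v) = (-2 + v)²
u(H) = -2*H*(H + 2*H*(-80 + H))/3 (u(H) = -(H + H)*(H + (H + H)*(H - 80))/3 = -2*H*(H + (2*H)*(-80 + H))/3 = -2*H*(H + 2*H*(-80 + H))/3)
I(-200, 217) - u(r(7, 12)) = (-2 + 217)² - 7²*(106 - 4/3*7) = 215² - 49*(106 - 28/3) = 46225 - 49*290/3 = 46225 - 1*14210/3 = 46225 - 14210/3 = 124465/3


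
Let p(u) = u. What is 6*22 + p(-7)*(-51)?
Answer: 489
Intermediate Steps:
6*22 + p(-7)*(-51) = 6*22 - 7*(-51) = 132 + 357 = 489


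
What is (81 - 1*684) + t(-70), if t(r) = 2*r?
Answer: -743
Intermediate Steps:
(81 - 1*684) + t(-70) = (81 - 1*684) + 2*(-70) = (81 - 684) - 140 = -603 - 140 = -743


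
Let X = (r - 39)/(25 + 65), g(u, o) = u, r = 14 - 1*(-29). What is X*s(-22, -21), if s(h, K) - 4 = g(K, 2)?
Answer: -34/45 ≈ -0.75556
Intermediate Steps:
r = 43 (r = 14 + 29 = 43)
s(h, K) = 4 + K
X = 2/45 (X = (43 - 39)/(25 + 65) = 4/90 = 4*(1/90) = 2/45 ≈ 0.044444)
X*s(-22, -21) = 2*(4 - 21)/45 = (2/45)*(-17) = -34/45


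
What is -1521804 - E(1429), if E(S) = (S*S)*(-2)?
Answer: 2562278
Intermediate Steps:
E(S) = -2*S² (E(S) = S²*(-2) = -2*S²)
-1521804 - E(1429) = -1521804 - (-2)*1429² = -1521804 - (-2)*2042041 = -1521804 - 1*(-4084082) = -1521804 + 4084082 = 2562278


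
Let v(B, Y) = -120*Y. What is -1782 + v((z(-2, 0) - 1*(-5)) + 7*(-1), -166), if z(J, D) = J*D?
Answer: 18138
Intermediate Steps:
z(J, D) = D*J
-1782 + v((z(-2, 0) - 1*(-5)) + 7*(-1), -166) = -1782 - 120*(-166) = -1782 + 19920 = 18138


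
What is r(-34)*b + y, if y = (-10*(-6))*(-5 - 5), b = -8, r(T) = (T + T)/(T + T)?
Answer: -608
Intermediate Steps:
r(T) = 1 (r(T) = (2*T)/((2*T)) = (2*T)*(1/(2*T)) = 1)
y = -600 (y = 60*(-10) = -600)
r(-34)*b + y = 1*(-8) - 600 = -8 - 600 = -608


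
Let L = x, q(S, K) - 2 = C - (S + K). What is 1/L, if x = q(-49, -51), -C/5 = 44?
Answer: -1/118 ≈ -0.0084746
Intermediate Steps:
C = -220 (C = -5*44 = -220)
q(S, K) = -218 - K - S (q(S, K) = 2 + (-220 - (S + K)) = 2 + (-220 - (K + S)) = 2 + (-220 + (-K - S)) = 2 + (-220 - K - S) = -218 - K - S)
x = -118 (x = -218 - 1*(-51) - 1*(-49) = -218 + 51 + 49 = -118)
L = -118
1/L = 1/(-118) = -1/118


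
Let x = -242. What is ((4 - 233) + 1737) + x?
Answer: 1266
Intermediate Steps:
((4 - 233) + 1737) + x = ((4 - 233) + 1737) - 242 = (-229 + 1737) - 242 = 1508 - 242 = 1266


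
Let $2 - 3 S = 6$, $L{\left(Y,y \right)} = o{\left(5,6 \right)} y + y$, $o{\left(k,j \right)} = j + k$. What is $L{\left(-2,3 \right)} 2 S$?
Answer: $-96$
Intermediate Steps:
$L{\left(Y,y \right)} = 12 y$ ($L{\left(Y,y \right)} = \left(6 + 5\right) y + y = 11 y + y = 12 y$)
$S = - \frac{4}{3}$ ($S = \frac{2}{3} - 2 = - \frac{4}{3} \approx -1.3333$)
$L{\left(-2,3 \right)} 2 S = 12 \cdot 3 \cdot 2 \left(- \frac{4}{3}\right) = 36 \cdot 2 \left(- \frac{4}{3}\right) = 72 \left(- \frac{4}{3}\right) = -96$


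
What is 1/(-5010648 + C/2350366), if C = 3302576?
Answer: -1175183/5888426697296 ≈ -1.9957e-7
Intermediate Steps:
1/(-5010648 + C/2350366) = 1/(-5010648 + 3302576/2350366) = 1/(-5010648 + 3302576*(1/2350366)) = 1/(-5010648 + 1651288/1175183) = 1/(-5888426697296/1175183) = -1175183/5888426697296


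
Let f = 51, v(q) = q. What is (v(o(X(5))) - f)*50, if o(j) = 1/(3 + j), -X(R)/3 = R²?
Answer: -91825/36 ≈ -2550.7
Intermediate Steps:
X(R) = -3*R²
(v(o(X(5))) - f)*50 = (1/(3 - 3*5²) - 1*51)*50 = (1/(3 - 3*25) - 51)*50 = (1/(3 - 75) - 51)*50 = (1/(-72) - 51)*50 = (-1/72 - 51)*50 = -3673/72*50 = -91825/36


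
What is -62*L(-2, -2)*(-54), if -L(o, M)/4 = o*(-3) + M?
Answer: -53568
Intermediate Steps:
L(o, M) = -4*M + 12*o (L(o, M) = -4*(o*(-3) + M) = -4*(-3*o + M) = -4*(M - 3*o) = -4*M + 12*o)
-62*L(-2, -2)*(-54) = -62*(-4*(-2) + 12*(-2))*(-54) = -62*(8 - 24)*(-54) = -62*(-16)*(-54) = 992*(-54) = -53568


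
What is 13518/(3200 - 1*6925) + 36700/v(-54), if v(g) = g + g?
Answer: -34541861/100575 ≈ -343.44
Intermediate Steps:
v(g) = 2*g
13518/(3200 - 1*6925) + 36700/v(-54) = 13518/(3200 - 1*6925) + 36700/((2*(-54))) = 13518/(3200 - 6925) + 36700/(-108) = 13518/(-3725) + 36700*(-1/108) = 13518*(-1/3725) - 9175/27 = -13518/3725 - 9175/27 = -34541861/100575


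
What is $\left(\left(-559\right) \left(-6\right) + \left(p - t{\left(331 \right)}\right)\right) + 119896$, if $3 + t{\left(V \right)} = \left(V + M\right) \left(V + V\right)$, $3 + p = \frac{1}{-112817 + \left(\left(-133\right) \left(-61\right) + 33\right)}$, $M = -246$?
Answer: $\frac{7010863579}{104671} \approx 66980.0$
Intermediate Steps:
$p = - \frac{314014}{104671}$ ($p = -3 + \frac{1}{-112817 + \left(\left(-133\right) \left(-61\right) + 33\right)} = -3 + \frac{1}{-112817 + \left(8113 + 33\right)} = -3 + \frac{1}{-112817 + 8146} = -3 + \frac{1}{-104671} = -3 - \frac{1}{104671} = - \frac{314014}{104671} \approx -3.0$)
$t{\left(V \right)} = -3 + 2 V \left(-246 + V\right)$ ($t{\left(V \right)} = -3 + \left(V - 246\right) \left(V + V\right) = -3 + \left(-246 + V\right) 2 V = -3 + 2 V \left(-246 + V\right)$)
$\left(\left(-559\right) \left(-6\right) + \left(p - t{\left(331 \right)}\right)\right) + 119896 = \left(\left(-559\right) \left(-6\right) - \left(\frac{1}{104671} - 162852 + 219122\right)\right) + 119896 = \left(3354 - \left(- \frac{17045881691}{104671} + 219122\right)\right) + 119896 = \left(3354 - \frac{5889837171}{104671}\right) + 119896 = - \frac{5538770637}{104671} + 119896 = \frac{7010863579}{104671}$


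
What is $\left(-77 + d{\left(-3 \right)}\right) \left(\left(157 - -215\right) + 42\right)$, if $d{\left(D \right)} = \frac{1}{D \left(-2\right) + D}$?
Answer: $-31740$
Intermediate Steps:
$d{\left(D \right)} = - \frac{1}{D}$ ($d{\left(D \right)} = \frac{1}{- 2 D + D} = \frac{1}{\left(-1\right) D} = - \frac{1}{D}$)
$\left(-77 + d{\left(-3 \right)}\right) \left(\left(157 - -215\right) + 42\right) = \left(-77 - \frac{1}{-3}\right) \left(\left(157 - -215\right) + 42\right) = \left(-77 - - \frac{1}{3}\right) \left(\left(157 + 215\right) + 42\right) = \left(-77 + \frac{1}{3}\right) \left(372 + 42\right) = \left(- \frac{230}{3}\right) 414 = -31740$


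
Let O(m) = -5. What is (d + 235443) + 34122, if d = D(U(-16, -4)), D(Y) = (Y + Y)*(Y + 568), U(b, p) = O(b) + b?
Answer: 246591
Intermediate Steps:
U(b, p) = -5 + b
D(Y) = 2*Y*(568 + Y) (D(Y) = (2*Y)*(568 + Y) = 2*Y*(568 + Y))
d = -22974 (d = 2*(-5 - 16)*(568 + (-5 - 16)) = 2*(-21)*(568 - 21) = 2*(-21)*547 = -22974)
(d + 235443) + 34122 = (-22974 + 235443) + 34122 = 212469 + 34122 = 246591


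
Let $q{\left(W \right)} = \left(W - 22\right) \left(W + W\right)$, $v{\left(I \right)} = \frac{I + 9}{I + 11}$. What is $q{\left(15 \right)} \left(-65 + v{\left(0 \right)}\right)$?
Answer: $\frac{148260}{11} \approx 13478.0$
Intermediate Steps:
$v{\left(I \right)} = \frac{9 + I}{11 + I}$
$q{\left(W \right)} = 2 W \left(-22 + W\right)$ ($q{\left(W \right)} = \left(-22 + W\right) 2 W = 2 W \left(-22 + W\right)$)
$q{\left(15 \right)} \left(-65 + v{\left(0 \right)}\right) = 2 \cdot 15 \left(-22 + 15\right) \left(-65 + \frac{9 + 0}{11 + 0}\right) = 2 \cdot 15 \left(-7\right) \left(-65 + \frac{1}{11} \cdot 9\right) = - 210 \left(-65 + \frac{1}{11} \cdot 9\right) = - 210 \left(-65 + \frac{9}{11}\right) = \left(-210\right) \left(- \frac{706}{11}\right) = \frac{148260}{11}$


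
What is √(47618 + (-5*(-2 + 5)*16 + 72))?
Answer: 5*√1898 ≈ 217.83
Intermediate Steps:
√(47618 + (-5*(-2 + 5)*16 + 72)) = √(47618 + (-5*3*16 + 72)) = √(47618 + (-15*16 + 72)) = √(47618 + (-240 + 72)) = √(47618 - 168) = √47450 = 5*√1898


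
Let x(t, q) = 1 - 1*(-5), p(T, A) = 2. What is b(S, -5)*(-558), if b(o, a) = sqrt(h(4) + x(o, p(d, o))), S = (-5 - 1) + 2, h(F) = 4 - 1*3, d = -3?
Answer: -558*sqrt(7) ≈ -1476.3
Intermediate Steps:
h(F) = 1 (h(F) = 4 - 3 = 1)
x(t, q) = 6 (x(t, q) = 1 + 5 = 6)
S = -4 (S = -6 + 2 = -4)
b(o, a) = sqrt(7) (b(o, a) = sqrt(1 + 6) = sqrt(7))
b(S, -5)*(-558) = sqrt(7)*(-558) = -558*sqrt(7)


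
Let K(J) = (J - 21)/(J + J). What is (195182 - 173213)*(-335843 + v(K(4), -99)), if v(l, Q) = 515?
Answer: -7366820832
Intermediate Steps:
K(J) = (-21 + J)/(2*J) (K(J) = (-21 + J)/((2*J)) = (-21 + J)*(1/(2*J)) = (-21 + J)/(2*J))
(195182 - 173213)*(-335843 + v(K(4), -99)) = (195182 - 173213)*(-335843 + 515) = 21969*(-335328) = -7366820832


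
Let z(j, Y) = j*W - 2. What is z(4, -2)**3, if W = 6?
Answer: 10648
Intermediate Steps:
z(j, Y) = -2 + 6*j (z(j, Y) = j*6 - 2 = 6*j - 2 = -2 + 6*j)
z(4, -2)**3 = (-2 + 6*4)**3 = (-2 + 24)**3 = 22**3 = 10648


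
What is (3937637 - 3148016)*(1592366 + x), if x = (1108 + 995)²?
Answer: 4749550574475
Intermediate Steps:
x = 4422609 (x = 2103² = 4422609)
(3937637 - 3148016)*(1592366 + x) = (3937637 - 3148016)*(1592366 + 4422609) = 789621*6014975 = 4749550574475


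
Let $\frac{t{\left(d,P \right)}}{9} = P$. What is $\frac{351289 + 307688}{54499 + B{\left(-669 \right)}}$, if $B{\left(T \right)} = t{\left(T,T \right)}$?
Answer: $\frac{658977}{48478} \approx 13.593$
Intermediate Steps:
$t{\left(d,P \right)} = 9 P$
$B{\left(T \right)} = 9 T$
$\frac{351289 + 307688}{54499 + B{\left(-669 \right)}} = \frac{351289 + 307688}{54499 + 9 \left(-669\right)} = \frac{658977}{54499 - 6021} = \frac{658977}{48478}$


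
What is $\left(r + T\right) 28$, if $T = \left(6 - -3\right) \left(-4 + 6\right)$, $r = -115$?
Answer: $-2716$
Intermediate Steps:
$T = 18$ ($T = \left(6 + 3\right) 2 = 9 \cdot 2 = 18$)
$\left(r + T\right) 28 = \left(-115 + 18\right) 28 = \left(-97\right) 28 = -2716$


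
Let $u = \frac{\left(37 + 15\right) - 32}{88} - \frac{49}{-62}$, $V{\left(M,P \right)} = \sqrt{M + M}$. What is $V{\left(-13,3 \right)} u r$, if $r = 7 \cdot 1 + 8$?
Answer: $\frac{5205 i \sqrt{26}}{341} \approx 77.831 i$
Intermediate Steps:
$V{\left(M,P \right)} = \sqrt{2} \sqrt{M}$ ($V{\left(M,P \right)} = \sqrt{2 M} = \sqrt{2} \sqrt{M}$)
$u = \frac{347}{341}$ ($u = \left(52 - 32\right) \frac{1}{88} - - \frac{49}{62} = 20 \cdot \frac{1}{88} + \frac{49}{62} = \frac{5}{22} + \frac{49}{62} = \frac{347}{341} \approx 1.0176$)
$r = 15$ ($r = 7 + 8 = 15$)
$V{\left(-13,3 \right)} u r = \sqrt{2} \sqrt{-13} \cdot \frac{347}{341} \cdot 15 = \sqrt{2} i \sqrt{13} \cdot \frac{347}{341} \cdot 15 = i \sqrt{26} \cdot \frac{347}{341} \cdot 15 = \frac{347 i \sqrt{26}}{341} \cdot 15 = \frac{5205 i \sqrt{26}}{341}$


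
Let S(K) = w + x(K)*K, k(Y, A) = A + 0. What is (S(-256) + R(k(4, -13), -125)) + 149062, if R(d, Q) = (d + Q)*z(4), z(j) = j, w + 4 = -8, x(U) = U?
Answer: 214034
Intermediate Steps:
k(Y, A) = A
w = -12 (w = -4 - 8 = -12)
S(K) = -12 + K² (S(K) = -12 + K*K = -12 + K²)
R(d, Q) = 4*Q + 4*d (R(d, Q) = (d + Q)*4 = (Q + d)*4 = 4*Q + 4*d)
(S(-256) + R(k(4, -13), -125)) + 149062 = ((-12 + (-256)²) + (4*(-125) + 4*(-13))) + 149062 = ((-12 + 65536) + (-500 - 52)) + 149062 = (65524 - 552) + 149062 = 64972 + 149062 = 214034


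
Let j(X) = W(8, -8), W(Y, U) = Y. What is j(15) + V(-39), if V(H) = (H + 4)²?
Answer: 1233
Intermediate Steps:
j(X) = 8
V(H) = (4 + H)²
j(15) + V(-39) = 8 + (4 - 39)² = 8 + (-35)² = 8 + 1225 = 1233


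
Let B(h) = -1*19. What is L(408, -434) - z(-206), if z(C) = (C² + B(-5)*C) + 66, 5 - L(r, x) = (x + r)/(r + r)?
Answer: -18935675/408 ≈ -46411.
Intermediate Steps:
L(r, x) = 5 - (r + x)/(2*r) (L(r, x) = 5 - (x + r)/(r + r) = 5 - (r + x)/(2*r))
B(h) = -19
z(C) = 66 + C² - 19*C (z(C) = (C² - 19*C) + 66 = 66 + C² - 19*C)
L(408, -434) - z(-206) = (½)*(-1*(-434) + 9*408)/408 - (66 + (-206)² - 19*(-206)) = (½)*(1/408)*(434 + 3672) - (66 + 42436 + 3914) = (½)*(1/408)*4106 - 1*46416 = 2053/408 - 46416 = -18935675/408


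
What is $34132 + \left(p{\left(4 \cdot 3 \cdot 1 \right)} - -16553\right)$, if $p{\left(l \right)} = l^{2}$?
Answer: $50829$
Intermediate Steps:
$34132 + \left(p{\left(4 \cdot 3 \cdot 1 \right)} - -16553\right) = 34132 + \left(\left(4 \cdot 3 \cdot 1\right)^{2} - -16553\right) = 34132 + \left(\left(12 \cdot 1\right)^{2} + 16553\right) = 34132 + \left(12^{2} + 16553\right) = 34132 + \left(144 + 16553\right) = 34132 + 16697 = 50829$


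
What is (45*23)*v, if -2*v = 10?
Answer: -5175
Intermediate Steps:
v = -5 (v = -½*10 = -5)
(45*23)*v = (45*23)*(-5) = 1035*(-5) = -5175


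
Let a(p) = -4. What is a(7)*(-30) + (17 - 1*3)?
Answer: 134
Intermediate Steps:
a(7)*(-30) + (17 - 1*3) = -4*(-30) + (17 - 1*3) = 120 + (17 - 3) = 120 + 14 = 134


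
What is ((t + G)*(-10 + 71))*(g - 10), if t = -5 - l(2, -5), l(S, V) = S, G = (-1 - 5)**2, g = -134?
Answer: -254736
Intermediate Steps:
G = 36 (G = (-6)**2 = 36)
t = -7 (t = -5 - 1*2 = -5 - 2 = -7)
((t + G)*(-10 + 71))*(g - 10) = ((-7 + 36)*(-10 + 71))*(-134 - 10) = (29*61)*(-144) = 1769*(-144) = -254736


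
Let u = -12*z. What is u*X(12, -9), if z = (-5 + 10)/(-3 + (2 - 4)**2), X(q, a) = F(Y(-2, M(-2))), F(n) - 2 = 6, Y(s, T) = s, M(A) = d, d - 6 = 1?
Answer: -480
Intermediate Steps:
d = 7 (d = 6 + 1 = 7)
M(A) = 7
F(n) = 8 (F(n) = 2 + 6 = 8)
X(q, a) = 8
z = 5 (z = 5/(-3 + (-2)**2) = 5/(-3 + 4) = 5/1 = 5*1 = 5)
u = -60 (u = -12*5 = -60)
u*X(12, -9) = -60*8 = -480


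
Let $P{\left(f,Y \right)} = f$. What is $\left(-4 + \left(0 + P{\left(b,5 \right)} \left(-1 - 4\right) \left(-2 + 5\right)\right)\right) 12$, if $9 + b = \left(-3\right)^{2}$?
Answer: $-48$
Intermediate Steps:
$b = 0$ ($b = -9 + \left(-3\right)^{2} = -9 + 9 = 0$)
$\left(-4 + \left(0 + P{\left(b,5 \right)} \left(-1 - 4\right) \left(-2 + 5\right)\right)\right) 12 = \left(-4 + \left(0 + 0 \left(-1 - 4\right) \left(-2 + 5\right)\right)\right) 12 = \left(-4 + \left(0 + 0 \left(\left(-5\right) 3\right)\right)\right) 12 = \left(-4 + \left(0 + 0 \left(-15\right)\right)\right) 12 = \left(-4 + \left(0 + 0\right)\right) 12 = \left(-4 + 0\right) 12 = \left(-4\right) 12 = -48$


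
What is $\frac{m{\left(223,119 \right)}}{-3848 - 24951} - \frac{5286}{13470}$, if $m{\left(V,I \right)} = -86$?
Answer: $- \frac{25178849}{64653755} \approx -0.38944$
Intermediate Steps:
$\frac{m{\left(223,119 \right)}}{-3848 - 24951} - \frac{5286}{13470} = - \frac{86}{-3848 - 24951} - \frac{5286}{13470} = - \frac{86}{-3848 - 24951} - \frac{881}{2245} = - \frac{86}{-28799} - \frac{881}{2245} = \left(-86\right) \left(- \frac{1}{28799}\right) - \frac{881}{2245} = \frac{86}{28799} - \frac{881}{2245} = - \frac{25178849}{64653755}$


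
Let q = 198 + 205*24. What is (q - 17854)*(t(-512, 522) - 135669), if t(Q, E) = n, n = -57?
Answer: 1728606336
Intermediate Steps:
q = 5118 (q = 198 + 4920 = 5118)
t(Q, E) = -57
(q - 17854)*(t(-512, 522) - 135669) = (5118 - 17854)*(-57 - 135669) = -12736*(-135726) = 1728606336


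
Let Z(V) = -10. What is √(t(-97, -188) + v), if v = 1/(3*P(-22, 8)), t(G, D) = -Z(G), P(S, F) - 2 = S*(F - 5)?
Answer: √5757/24 ≈ 3.1615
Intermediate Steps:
P(S, F) = 2 + S*(-5 + F) (P(S, F) = 2 + S*(F - 5) = 2 + S*(-5 + F))
t(G, D) = 10 (t(G, D) = -1*(-10) = 10)
v = -1/192 (v = 1/(3*(2 - 5*(-22) + 8*(-22))) = 1/(3*(2 + 110 - 176)) = 1/(3*(-64)) = 1/(-192) = -1/192 ≈ -0.0052083)
√(t(-97, -188) + v) = √(10 - 1/192) = √(1919/192) = √5757/24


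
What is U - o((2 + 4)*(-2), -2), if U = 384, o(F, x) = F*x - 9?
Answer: 369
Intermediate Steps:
o(F, x) = -9 + F*x
U - o((2 + 4)*(-2), -2) = 384 - (-9 + ((2 + 4)*(-2))*(-2)) = 384 - (-9 + (6*(-2))*(-2)) = 384 - (-9 - 12*(-2)) = 384 - (-9 + 24) = 384 - 1*15 = 384 - 15 = 369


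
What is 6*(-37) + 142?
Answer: -80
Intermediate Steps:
6*(-37) + 142 = -222 + 142 = -80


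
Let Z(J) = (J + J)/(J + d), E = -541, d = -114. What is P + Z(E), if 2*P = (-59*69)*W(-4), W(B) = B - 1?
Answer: 13334689/1310 ≈ 10179.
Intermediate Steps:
W(B) = -1 + B
Z(J) = 2*J/(-114 + J) (Z(J) = (J + J)/(J - 114) = (2*J)/(-114 + J) = 2*J/(-114 + J))
P = 20355/2 (P = ((-59*69)*(-1 - 4))/2 = (-4071*(-5))/2 = (1/2)*20355 = 20355/2 ≈ 10178.)
P + Z(E) = 20355/2 + 2*(-541)/(-114 - 541) = 20355/2 + 2*(-541)/(-655) = 20355/2 + 2*(-541)*(-1/655) = 20355/2 + 1082/655 = 13334689/1310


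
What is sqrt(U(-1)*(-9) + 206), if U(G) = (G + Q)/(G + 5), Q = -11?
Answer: sqrt(233) ≈ 15.264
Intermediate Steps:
U(G) = (-11 + G)/(5 + G) (U(G) = (G - 11)/(G + 5) = (-11 + G)/(5 + G))
sqrt(U(-1)*(-9) + 206) = sqrt(((-11 - 1)/(5 - 1))*(-9) + 206) = sqrt((-12/4)*(-9) + 206) = sqrt(((1/4)*(-12))*(-9) + 206) = sqrt(-3*(-9) + 206) = sqrt(27 + 206) = sqrt(233)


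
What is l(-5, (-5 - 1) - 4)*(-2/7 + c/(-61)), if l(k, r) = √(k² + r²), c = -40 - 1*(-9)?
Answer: 475*√5/427 ≈ 2.4874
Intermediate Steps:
c = -31 (c = -40 + 9 = -31)
l(-5, (-5 - 1) - 4)*(-2/7 + c/(-61)) = √((-5)² + ((-5 - 1) - 4)²)*(-2/7 - 31/(-61)) = √(25 + (-6 - 4)²)*(-2*⅐ - 31*(-1/61)) = √(25 + (-10)²)*(-2/7 + 31/61) = √(25 + 100)*(95/427) = √125*(95/427) = (5*√5)*(95/427) = 475*√5/427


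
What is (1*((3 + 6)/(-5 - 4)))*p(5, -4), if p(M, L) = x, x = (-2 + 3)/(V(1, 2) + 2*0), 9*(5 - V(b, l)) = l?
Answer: -9/43 ≈ -0.20930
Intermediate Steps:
V(b, l) = 5 - l/9
x = 9/43 (x = (-2 + 3)/((5 - 1/9*2) + 2*0) = 1/((5 - 2/9) + 0) = 1/(43/9 + 0) = 1/(43/9) = 1*(9/43) = 9/43 ≈ 0.20930)
p(M, L) = 9/43
(1*((3 + 6)/(-5 - 4)))*p(5, -4) = (1*((3 + 6)/(-5 - 4)))*(9/43) = (1*(9/(-9)))*(9/43) = (1*(9*(-1/9)))*(9/43) = (1*(-1))*(9/43) = -1*9/43 = -9/43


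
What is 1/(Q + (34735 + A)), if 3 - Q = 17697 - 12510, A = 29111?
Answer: 1/58662 ≈ 1.7047e-5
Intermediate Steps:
Q = -5184 (Q = 3 - (17697 - 12510) = 3 - 1*5187 = 3 - 5187 = -5184)
1/(Q + (34735 + A)) = 1/(-5184 + (34735 + 29111)) = 1/(-5184 + 63846) = 1/58662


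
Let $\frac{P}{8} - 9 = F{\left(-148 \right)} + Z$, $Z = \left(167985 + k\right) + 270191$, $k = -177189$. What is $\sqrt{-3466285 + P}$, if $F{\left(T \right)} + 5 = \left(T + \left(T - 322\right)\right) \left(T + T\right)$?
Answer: $\sqrt{85067} \approx 291.66$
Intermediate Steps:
$Z = 260987$ ($Z = \left(167985 - 177189\right) + 270191 = -9204 + 270191 = 260987$)
$F{\left(T \right)} = -5 + 2 T \left(-322 + 2 T\right)$ ($F{\left(T \right)} = -5 + \left(T + \left(T - 322\right)\right) \left(T + T\right) = -5 + \left(T + \left(-322 + T\right)\right) 2 T = -5 + \left(-322 + 2 T\right) 2 T = -5 + 2 T \left(-322 + 2 T\right)$)
$P = 3551352$ ($P = 72 + 8 \left(\left(-5 - -95312 + 4 \left(-148\right)^{2}\right) + 260987\right) = 72 + 8 \left(\left(-5 + 95312 + 4 \cdot 21904\right) + 260987\right) = 72 + 8 \left(\left(-5 + 95312 + 87616\right) + 260987\right) = 72 + 8 \left(182923 + 260987\right) = 72 + 8 \cdot 443910 = 72 + 3551280 = 3551352$)
$\sqrt{-3466285 + P} = \sqrt{-3466285 + 3551352} = \sqrt{85067}$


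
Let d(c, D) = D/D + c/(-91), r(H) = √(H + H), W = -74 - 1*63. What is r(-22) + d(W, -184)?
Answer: 228/91 + 2*I*√11 ≈ 2.5055 + 6.6332*I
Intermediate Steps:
W = -137 (W = -74 - 63 = -137)
r(H) = √2*√H (r(H) = √(2*H) = √2*√H)
d(c, D) = 1 - c/91 (d(c, D) = 1 + c*(-1/91) = 1 - c/91)
r(-22) + d(W, -184) = √2*√(-22) + (1 - 1/91*(-137)) = √2*(I*√22) + (1 + 137/91) = 2*I*√11 + 228/91 = 228/91 + 2*I*√11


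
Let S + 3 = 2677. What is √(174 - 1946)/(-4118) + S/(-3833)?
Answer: -2674/3833 - I*√443/2059 ≈ -0.69763 - 0.010222*I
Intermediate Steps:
S = 2674 (S = -3 + 2677 = 2674)
√(174 - 1946)/(-4118) + S/(-3833) = √(174 - 1946)/(-4118) + 2674/(-3833) = √(-1772)*(-1/4118) + 2674*(-1/3833) = (2*I*√443)*(-1/4118) - 2674/3833 = -I*√443/2059 - 2674/3833 = -2674/3833 - I*√443/2059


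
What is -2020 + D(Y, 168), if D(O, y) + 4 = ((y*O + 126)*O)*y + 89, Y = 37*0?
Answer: -1935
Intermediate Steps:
Y = 0
D(O, y) = 85 + O*y*(126 + O*y) (D(O, y) = -4 + (((y*O + 126)*O)*y + 89) = -4 + (((O*y + 126)*O)*y + 89) = -4 + (((126 + O*y)*O)*y + 89) = -4 + ((O*(126 + O*y))*y + 89) = -4 + (O*y*(126 + O*y) + 89) = -4 + (89 + O*y*(126 + O*y)) = 85 + O*y*(126 + O*y))
-2020 + D(Y, 168) = -2020 + (85 + 0**2*168**2 + 126*0*168) = -2020 + (85 + 0*28224 + 0) = -2020 + (85 + 0 + 0) = -2020 + 85 = -1935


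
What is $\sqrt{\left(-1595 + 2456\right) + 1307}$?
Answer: $2 \sqrt{542} \approx 46.562$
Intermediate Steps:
$\sqrt{\left(-1595 + 2456\right) + 1307} = \sqrt{861 + 1307} = \sqrt{2168} = 2 \sqrt{542}$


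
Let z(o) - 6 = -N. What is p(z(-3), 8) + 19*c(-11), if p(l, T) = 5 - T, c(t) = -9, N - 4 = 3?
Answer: -174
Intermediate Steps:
N = 7 (N = 4 + 3 = 7)
z(o) = -1 (z(o) = 6 - 1*7 = 6 - 7 = -1)
p(z(-3), 8) + 19*c(-11) = (5 - 1*8) + 19*(-9) = (5 - 8) - 171 = -3 - 171 = -174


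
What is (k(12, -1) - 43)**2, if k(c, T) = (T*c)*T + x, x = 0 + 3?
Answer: 784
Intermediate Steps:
x = 3
k(c, T) = 3 + c*T**2 (k(c, T) = (T*c)*T + 3 = c*T**2 + 3 = 3 + c*T**2)
(k(12, -1) - 43)**2 = ((3 + 12*(-1)**2) - 43)**2 = ((3 + 12*1) - 43)**2 = ((3 + 12) - 43)**2 = (15 - 43)**2 = (-28)**2 = 784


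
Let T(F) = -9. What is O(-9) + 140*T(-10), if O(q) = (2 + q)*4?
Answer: -1288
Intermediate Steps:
O(q) = 8 + 4*q
O(-9) + 140*T(-10) = (8 + 4*(-9)) + 140*(-9) = (8 - 36) - 1260 = -28 - 1260 = -1288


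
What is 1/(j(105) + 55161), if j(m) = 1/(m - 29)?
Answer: 76/4192237 ≈ 1.8129e-5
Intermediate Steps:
j(m) = 1/(-29 + m)
1/(j(105) + 55161) = 1/(1/(-29 + 105) + 55161) = 1/(1/76 + 55161) = 1/(4192237/76) = 76/4192237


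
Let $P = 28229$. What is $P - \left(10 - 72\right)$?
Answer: $28291$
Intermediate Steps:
$P - \left(10 - 72\right) = 28229 - \left(10 - 72\right) = 28229 - -62 = 28229 + 62 = 28291$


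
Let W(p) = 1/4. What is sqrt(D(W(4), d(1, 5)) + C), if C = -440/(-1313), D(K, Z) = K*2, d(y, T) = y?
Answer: sqrt(5758818)/2626 ≈ 0.91384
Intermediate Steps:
W(p) = 1/4 (W(p) = (1/4)*1 = 1/4)
D(K, Z) = 2*K
C = 440/1313 (C = -440*(-1/1313) = 440/1313 ≈ 0.33511)
sqrt(D(W(4), d(1, 5)) + C) = sqrt(2*(1/4) + 440/1313) = sqrt(1/2 + 440/1313) = sqrt(2193/2626) = sqrt(5758818)/2626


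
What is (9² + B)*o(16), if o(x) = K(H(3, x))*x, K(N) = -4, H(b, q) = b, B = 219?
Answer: -19200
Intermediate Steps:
o(x) = -4*x
(9² + B)*o(16) = (9² + 219)*(-4*16) = (81 + 219)*(-64) = 300*(-64) = -19200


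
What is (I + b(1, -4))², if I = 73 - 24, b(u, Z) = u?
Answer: 2500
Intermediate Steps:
I = 49
(I + b(1, -4))² = (49 + 1)² = 50² = 2500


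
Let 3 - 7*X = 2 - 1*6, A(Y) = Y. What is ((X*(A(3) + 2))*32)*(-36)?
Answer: -5760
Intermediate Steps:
X = 1 (X = 3/7 - (2 - 1*6)/7 = 3/7 - (2 - 6)/7 = 3/7 - 1/7*(-4) = 3/7 + 4/7 = 1)
((X*(A(3) + 2))*32)*(-36) = ((1*(3 + 2))*32)*(-36) = ((1*5)*32)*(-36) = (5*32)*(-36) = 160*(-36) = -5760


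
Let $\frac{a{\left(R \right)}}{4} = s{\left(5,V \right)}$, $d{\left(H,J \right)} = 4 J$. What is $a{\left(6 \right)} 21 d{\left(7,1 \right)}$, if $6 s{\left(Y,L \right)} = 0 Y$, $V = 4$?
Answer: $0$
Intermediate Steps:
$s{\left(Y,L \right)} = 0$ ($s{\left(Y,L \right)} = \frac{0 Y}{6} = \frac{1}{6} \cdot 0 = 0$)
$a{\left(R \right)} = 0$ ($a{\left(R \right)} = 4 \cdot 0 = 0$)
$a{\left(6 \right)} 21 d{\left(7,1 \right)} = 0 \cdot 21 \cdot 4 \cdot 1 = 0 \cdot 4 = 0$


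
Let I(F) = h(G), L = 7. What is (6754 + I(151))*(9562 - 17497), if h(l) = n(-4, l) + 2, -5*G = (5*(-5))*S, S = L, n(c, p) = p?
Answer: -53886585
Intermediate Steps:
S = 7
G = 35 (G = -5*(-5)*7/5 = -(-5)*7 = -⅕*(-175) = 35)
h(l) = 2 + l (h(l) = l + 2 = 2 + l)
I(F) = 37 (I(F) = 2 + 35 = 37)
(6754 + I(151))*(9562 - 17497) = (6754 + 37)*(9562 - 17497) = 6791*(-7935) = -53886585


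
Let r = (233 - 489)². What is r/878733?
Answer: 65536/878733 ≈ 0.074580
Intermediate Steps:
r = 65536 (r = (-256)² = 65536)
r/878733 = 65536/878733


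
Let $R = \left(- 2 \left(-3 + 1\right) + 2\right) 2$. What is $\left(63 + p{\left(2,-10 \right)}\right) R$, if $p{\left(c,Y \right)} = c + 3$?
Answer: $816$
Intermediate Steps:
$p{\left(c,Y \right)} = 3 + c$
$R = 12$ ($R = \left(\left(-2\right) \left(-2\right) + 2\right) 2 = \left(4 + 2\right) 2 = 6 \cdot 2 = 12$)
$\left(63 + p{\left(2,-10 \right)}\right) R = \left(63 + \left(3 + 2\right)\right) 12 = \left(63 + 5\right) 12 = 68 \cdot 12 = 816$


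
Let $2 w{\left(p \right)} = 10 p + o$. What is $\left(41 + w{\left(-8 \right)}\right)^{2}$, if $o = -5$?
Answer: $\frac{9}{4} \approx 2.25$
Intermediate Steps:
$w{\left(p \right)} = - \frac{5}{2} + 5 p$ ($w{\left(p \right)} = \frac{10 p - 5}{2} = \frac{-5 + 10 p}{2} = - \frac{5}{2} + 5 p$)
$\left(41 + w{\left(-8 \right)}\right)^{2} = \left(41 + \left(- \frac{5}{2} + 5 \left(-8\right)\right)\right)^{2} = \left(41 - \frac{85}{2}\right)^{2} = \left(- \frac{3}{2}\right)^{2} = \frac{9}{4}$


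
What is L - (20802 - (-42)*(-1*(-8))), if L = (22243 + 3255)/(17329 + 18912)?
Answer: -766036760/36241 ≈ -21137.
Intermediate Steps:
L = 25498/36241 ≈ 0.70357
L - (20802 - (-42)*(-1*(-8))) = 25498/36241 - (20802 - (-42)*(-1*(-8))) = 25498/36241 - (20802 - (-42)*8) = 25498/36241 - (20802 - 1*(-336)) = 25498/36241 - (20802 + 336) = 25498/36241 - 1*21138 = 25498/36241 - 21138 = -766036760/36241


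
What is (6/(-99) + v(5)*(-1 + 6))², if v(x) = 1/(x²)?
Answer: 529/27225 ≈ 0.019431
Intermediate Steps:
v(x) = x⁻²
(6/(-99) + v(5)*(-1 + 6))² = (6/(-99) + (-1 + 6)/5²)² = (6*(-1/99) + (1/25)*5)² = (-2/33 + ⅕)² = (23/165)² = 529/27225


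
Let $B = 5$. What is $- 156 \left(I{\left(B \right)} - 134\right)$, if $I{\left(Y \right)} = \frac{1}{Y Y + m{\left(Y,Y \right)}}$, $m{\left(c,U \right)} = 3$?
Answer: $\frac{146289}{7} \approx 20898.0$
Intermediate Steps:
$I{\left(Y \right)} = \frac{1}{3 + Y^{2}}$ ($I{\left(Y \right)} = \frac{1}{Y Y + 3} = \frac{1}{Y^{2} + 3} = \frac{1}{3 + Y^{2}}$)
$- 156 \left(I{\left(B \right)} - 134\right) = - 156 \left(\frac{1}{3 + 5^{2}} - 134\right) = - 156 \left(\frac{1}{3 + 25} - 134\right) = - 156 \left(\frac{1}{28} - 134\right) = \left(-156\right) \left(- \frac{3751}{28}\right) = \frac{146289}{7}$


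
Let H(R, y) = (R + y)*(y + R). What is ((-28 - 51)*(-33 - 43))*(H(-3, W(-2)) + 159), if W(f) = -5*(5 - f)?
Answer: 9624412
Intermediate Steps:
W(f) = -25 + 5*f
H(R, y) = (R + y)² (H(R, y) = (R + y)*(R + y) = (R + y)²)
((-28 - 51)*(-33 - 43))*(H(-3, W(-2)) + 159) = ((-28 - 51)*(-33 - 43))*((-3 + (-25 + 5*(-2)))² + 159) = (-79*(-76))*((-3 + (-25 - 10))² + 159) = 6004*((-3 - 35)² + 159) = 6004*((-38)² + 159) = 6004*(1444 + 159) = 6004*1603 = 9624412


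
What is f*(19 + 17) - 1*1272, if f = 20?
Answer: -552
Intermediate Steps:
f*(19 + 17) - 1*1272 = 20*(19 + 17) - 1*1272 = 20*36 - 1272 = 720 - 1272 = -552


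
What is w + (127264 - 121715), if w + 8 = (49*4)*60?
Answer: 17301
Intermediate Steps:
w = 11752 (w = -8 + (49*4)*60 = -8 + 196*60 = -8 + 11760 = 11752)
w + (127264 - 121715) = 11752 + (127264 - 121715) = 11752 + 5549 = 17301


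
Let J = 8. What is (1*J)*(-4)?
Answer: -32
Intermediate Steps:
(1*J)*(-4) = (1*8)*(-4) = 8*(-4) = -32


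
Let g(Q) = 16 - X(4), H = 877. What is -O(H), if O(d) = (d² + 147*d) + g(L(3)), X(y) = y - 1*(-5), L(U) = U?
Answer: -898055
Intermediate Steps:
X(y) = 5 + y (X(y) = y + 5 = 5 + y)
g(Q) = 7 (g(Q) = 16 - (5 + 4) = 16 - 1*9 = 16 - 9 = 7)
O(d) = 7 + d² + 147*d (O(d) = (d² + 147*d) + 7 = 7 + d² + 147*d)
-O(H) = -(7 + 877² + 147*877) = -(7 + 769129 + 128919) = -1*898055 = -898055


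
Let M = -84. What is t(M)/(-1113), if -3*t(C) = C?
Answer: -4/159 ≈ -0.025157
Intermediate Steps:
t(C) = -C/3
t(M)/(-1113) = -⅓*(-84)/(-1113) = 28*(-1/1113) = -4/159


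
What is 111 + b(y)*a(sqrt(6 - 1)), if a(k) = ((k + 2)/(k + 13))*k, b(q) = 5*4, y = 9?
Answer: 4826/41 + 105*sqrt(5)/41 ≈ 123.43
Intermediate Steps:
b(q) = 20
a(k) = k*(2 + k)/(13 + k) (a(k) = ((2 + k)/(13 + k))*k = k*(2 + k)/(13 + k))
111 + b(y)*a(sqrt(6 - 1)) = 111 + 20*(sqrt(6 - 1)*(2 + sqrt(6 - 1))/(13 + sqrt(6 - 1))) = 111 + 20*(sqrt(5)*(2 + sqrt(5))/(13 + sqrt(5))) = 111 + 20*sqrt(5)*(2 + sqrt(5))/(13 + sqrt(5))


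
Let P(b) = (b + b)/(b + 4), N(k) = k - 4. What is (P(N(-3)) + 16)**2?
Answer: 3844/9 ≈ 427.11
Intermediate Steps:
N(k) = -4 + k
P(b) = 2*b/(4 + b) (P(b) = (2*b)/(4 + b) = 2*b/(4 + b))
(P(N(-3)) + 16)**2 = (2*(-4 - 3)/(4 + (-4 - 3)) + 16)**2 = (2*(-7)/(4 - 7) + 16)**2 = (2*(-7)/(-3) + 16)**2 = (2*(-7)*(-1/3) + 16)**2 = (14/3 + 16)**2 = (62/3)**2 = 3844/9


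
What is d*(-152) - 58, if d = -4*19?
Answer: 11494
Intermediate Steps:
d = -76
d*(-152) - 58 = -76*(-152) - 58 = 11552 - 58 = 11494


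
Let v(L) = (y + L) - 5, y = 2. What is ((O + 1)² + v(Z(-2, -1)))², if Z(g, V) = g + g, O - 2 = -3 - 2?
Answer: 9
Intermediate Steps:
O = -3 (O = 2 + (-3 - 2) = 2 - 5 = -3)
Z(g, V) = 2*g
v(L) = -3 + L (v(L) = (2 + L) - 5 = -3 + L)
((O + 1)² + v(Z(-2, -1)))² = ((-3 + 1)² + (-3 + 2*(-2)))² = ((-2)² + (-3 - 4))² = (4 - 7)² = (-3)² = 9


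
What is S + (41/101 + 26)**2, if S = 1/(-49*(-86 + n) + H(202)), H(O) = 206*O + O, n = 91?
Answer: 295675693042/424045369 ≈ 697.27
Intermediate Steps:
H(O) = 207*O
S = 1/41569 (S = 1/(-49*(-86 + 91) + 207*202) = 1/(-49*5 + 41814) = 1/(-245 + 41814) = 1/41569 ≈ 2.4056e-5)
S + (41/101 + 26)**2 = 1/41569 + (41/101 + 26)**2 = 1/41569 + (2667/101)**2 = 1/41569 + 7112889/10201 = 295675693042/424045369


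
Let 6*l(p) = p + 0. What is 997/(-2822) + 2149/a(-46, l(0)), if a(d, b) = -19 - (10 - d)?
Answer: -6139253/211650 ≈ -29.007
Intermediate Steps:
l(p) = p/6 (l(p) = (p + 0)/6 = p/6)
a(d, b) = -29 + d (a(d, b) = -19 + (-10 + d) = -29 + d)
997/(-2822) + 2149/a(-46, l(0)) = 997/(-2822) + 2149/(-29 - 46) = 997*(-1/2822) + 2149/(-75) = -997/2822 + 2149*(-1/75) = -997/2822 - 2149/75 = -6139253/211650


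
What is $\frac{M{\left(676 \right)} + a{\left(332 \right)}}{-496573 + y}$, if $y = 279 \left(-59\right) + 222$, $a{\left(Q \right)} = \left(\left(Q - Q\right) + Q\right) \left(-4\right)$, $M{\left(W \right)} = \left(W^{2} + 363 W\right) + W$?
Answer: $- \frac{175428}{128203} \approx -1.3684$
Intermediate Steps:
$M{\left(W \right)} = W^{2} + 364 W$
$a{\left(Q \right)} = - 4 Q$ ($a{\left(Q \right)} = \left(0 + Q\right) \left(-4\right) = Q \left(-4\right) = - 4 Q$)
$y = -16239$ ($y = -16461 + 222 = -16239$)
$\frac{M{\left(676 \right)} + a{\left(332 \right)}}{-496573 + y} = \frac{676 \left(364 + 676\right) - 1328}{-496573 - 16239} = \frac{676 \cdot 1040 - 1328}{-512812} = \left(703040 - 1328\right) \left(- \frac{1}{512812}\right) = 701712 \left(- \frac{1}{512812}\right) = - \frac{175428}{128203}$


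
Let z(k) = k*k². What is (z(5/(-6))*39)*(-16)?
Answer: 3250/9 ≈ 361.11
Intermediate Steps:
z(k) = k³
(z(5/(-6))*39)*(-16) = ((5/(-6))³*39)*(-16) = ((5*(-⅙))³*39)*(-16) = ((-⅚)³*39)*(-16) = -125/216*39*(-16) = -1625/72*(-16) = 3250/9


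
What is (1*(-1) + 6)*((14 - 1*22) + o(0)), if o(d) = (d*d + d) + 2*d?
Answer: -40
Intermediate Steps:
o(d) = d² + 3*d (o(d) = (d² + d) + 2*d = (d + d²) + 2*d = d² + 3*d)
(1*(-1) + 6)*((14 - 1*22) + o(0)) = (1*(-1) + 6)*((14 - 1*22) + 0*(3 + 0)) = (-1 + 6)*((14 - 22) + 0*3) = 5*(-8 + 0) = 5*(-8) = -40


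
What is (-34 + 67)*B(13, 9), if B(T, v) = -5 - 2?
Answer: -231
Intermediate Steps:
B(T, v) = -7
(-34 + 67)*B(13, 9) = (-34 + 67)*(-7) = 33*(-7) = -231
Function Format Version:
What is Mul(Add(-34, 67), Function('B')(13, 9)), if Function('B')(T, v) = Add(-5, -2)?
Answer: -231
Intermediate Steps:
Function('B')(T, v) = -7
Mul(Add(-34, 67), Function('B')(13, 9)) = Mul(Add(-34, 67), -7) = Mul(33, -7) = -231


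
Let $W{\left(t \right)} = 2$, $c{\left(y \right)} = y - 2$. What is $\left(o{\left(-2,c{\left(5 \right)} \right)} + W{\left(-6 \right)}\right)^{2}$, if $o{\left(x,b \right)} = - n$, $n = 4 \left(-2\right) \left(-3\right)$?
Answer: $484$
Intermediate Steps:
$c{\left(y \right)} = -2 + y$
$n = 24$ ($n = \left(-8\right) \left(-3\right) = 24$)
$o{\left(x,b \right)} = -24$ ($o{\left(x,b \right)} = \left(-1\right) 24 = -24$)
$\left(o{\left(-2,c{\left(5 \right)} \right)} + W{\left(-6 \right)}\right)^{2} = \left(-24 + 2\right)^{2} = \left(-22\right)^{2} = 484$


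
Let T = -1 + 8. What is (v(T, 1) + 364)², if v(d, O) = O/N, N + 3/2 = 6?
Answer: 10745284/81 ≈ 1.3266e+5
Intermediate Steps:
N = 9/2 (N = -3/2 + 6 = 9/2 ≈ 4.5000)
T = 7
v(d, O) = 2*O/9 (v(d, O) = O/(9/2) = O*(2/9) = 2*O/9)
(v(T, 1) + 364)² = ((2/9)*1 + 364)² = (2/9 + 364)² = (3278/9)² = 10745284/81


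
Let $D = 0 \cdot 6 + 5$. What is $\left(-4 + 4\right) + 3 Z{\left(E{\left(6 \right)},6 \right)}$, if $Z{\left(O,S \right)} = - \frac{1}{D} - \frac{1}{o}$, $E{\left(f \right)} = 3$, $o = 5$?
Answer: $- \frac{6}{5} \approx -1.2$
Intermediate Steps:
$D = 5$ ($D = 0 + 5 = 5$)
$Z{\left(O,S \right)} = - \frac{2}{5}$ ($Z{\left(O,S \right)} = - \frac{1}{5} - \frac{1}{5} = - \frac{2}{5}$)
$\left(-4 + 4\right) + 3 Z{\left(E{\left(6 \right)},6 \right)} = \left(-4 + 4\right) + 3 \left(- \frac{2}{5}\right) = 0 - \frac{6}{5} = - \frac{6}{5}$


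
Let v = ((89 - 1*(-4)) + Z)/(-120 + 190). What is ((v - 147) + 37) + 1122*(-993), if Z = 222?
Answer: -2228503/2 ≈ -1.1143e+6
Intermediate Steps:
v = 9/2 (v = ((89 - 1*(-4)) + 222)/(-120 + 190) = ((89 + 4) + 222)/70 = (93 + 222)*(1/70) = 315*(1/70) = 9/2 ≈ 4.5000)
((v - 147) + 37) + 1122*(-993) = ((9/2 - 147) + 37) + 1122*(-993) = (-285/2 + 37) - 1114146 = -211/2 - 1114146 = -2228503/2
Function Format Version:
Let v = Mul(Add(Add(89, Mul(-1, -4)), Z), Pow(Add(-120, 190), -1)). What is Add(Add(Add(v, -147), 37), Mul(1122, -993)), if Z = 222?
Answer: Rational(-2228503, 2) ≈ -1.1143e+6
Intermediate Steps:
v = Rational(9, 2) (v = Mul(Add(Add(89, Mul(-1, -4)), 222), Pow(Add(-120, 190), -1)) = Mul(Add(Add(89, 4), 222), Pow(70, -1)) = Mul(Add(93, 222), Rational(1, 70)) = Mul(315, Rational(1, 70)) = Rational(9, 2) ≈ 4.5000)
Add(Add(Add(v, -147), 37), Mul(1122, -993)) = Add(Add(Add(Rational(9, 2), -147), 37), Mul(1122, -993)) = Add(Add(Rational(-285, 2), 37), -1114146) = Add(Rational(-211, 2), -1114146) = Rational(-2228503, 2)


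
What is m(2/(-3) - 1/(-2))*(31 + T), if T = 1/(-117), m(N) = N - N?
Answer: 0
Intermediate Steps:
m(N) = 0
T = -1/117 ≈ -0.0085470
m(2/(-3) - 1/(-2))*(31 + T) = 0*(31 - 1/117) = 0*(3626/117) = 0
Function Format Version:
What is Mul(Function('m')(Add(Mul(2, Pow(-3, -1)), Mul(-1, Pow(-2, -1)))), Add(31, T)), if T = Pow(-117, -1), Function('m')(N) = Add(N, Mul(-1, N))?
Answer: 0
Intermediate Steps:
Function('m')(N) = 0
T = Rational(-1, 117) ≈ -0.0085470
Mul(Function('m')(Add(Mul(2, Pow(-3, -1)), Mul(-1, Pow(-2, -1)))), Add(31, T)) = Mul(0, Add(31, Rational(-1, 117))) = Mul(0, Rational(3626, 117)) = 0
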